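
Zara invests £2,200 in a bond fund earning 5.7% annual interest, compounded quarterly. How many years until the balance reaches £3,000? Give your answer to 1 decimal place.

(1 + 0.01425)^(4t) = 3,000/2,200 = 1.3636.
4t·ln(1 + 0.01425) = ln(1.3636); 4t = 0.31015/0.0141494 ≈ 21.9200.
t ≈ 5.4800 years.

5.5 years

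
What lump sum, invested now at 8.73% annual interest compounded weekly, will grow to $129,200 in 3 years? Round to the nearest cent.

Periodic rate = 8.73%/52 = 0.00167885; 156 periods.
P = 129,200/(1 + 0.0873/52)^156 ≈ 129,200/1.29911128121 ≈ 99,452.6042.

$99,452.60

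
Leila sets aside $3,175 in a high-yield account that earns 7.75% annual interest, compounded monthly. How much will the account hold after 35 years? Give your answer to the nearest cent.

Growth factor = (1 + 0.0775/12)^420 ≈ 14.936059898.
A ≈ 3,175 × 14.936059898 ≈ 47,421.9902.

$47,421.99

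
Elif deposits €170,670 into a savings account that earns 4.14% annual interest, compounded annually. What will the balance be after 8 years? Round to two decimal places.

Growth factor = (1 + 0.0414)^8 ≈ 1.38337711431.
A ≈ 170,670 × 1.38337711431 ≈ 236,100.9721.

€236,100.97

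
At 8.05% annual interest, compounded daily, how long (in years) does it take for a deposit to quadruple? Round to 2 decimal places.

(1 + 0.000220548)^(365t) = 4.
365t = ln 4 / ln(1 + 0.000220548) ≈ 1.3863/0.000220524 ≈ 6286.3756.
t ≈ 17.2229.

17.22 years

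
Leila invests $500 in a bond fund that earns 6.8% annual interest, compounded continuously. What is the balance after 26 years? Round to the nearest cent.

$2,929.56

A = P·e^(rt) = 500·e^(0.068·26) = 500·e^1.768.
e^1.768 ≈ 5.859123389, so A ≈ 2,929.5617.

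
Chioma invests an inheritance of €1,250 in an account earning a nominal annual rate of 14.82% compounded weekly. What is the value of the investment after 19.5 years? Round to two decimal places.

Periodic rate = 14.82%/52 = 0.00285; periods = 52·19.5 = 1014.
A = 1,250·(1 + 0.00285)^1014 ≈ 1,250·17.917711631 ≈ 22,397.1395.

€22,397.14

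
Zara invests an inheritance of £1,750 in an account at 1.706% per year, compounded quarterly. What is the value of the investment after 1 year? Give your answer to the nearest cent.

£1,780.05

Growth factor = (1 + 0.004265)^4 ≈ 1.017169452.
A ≈ 1,750 × 1.017169452 ≈ 1,780.0465.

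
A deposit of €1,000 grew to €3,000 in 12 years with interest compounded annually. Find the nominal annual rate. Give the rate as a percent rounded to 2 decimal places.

(1 + r)^12 = 3,000/1,000 = 3.
1 + r = 3^(1/12) ≈ 1.095873, so r ≈ 0.0958727.
r ≈ 9.58727%.

9.59%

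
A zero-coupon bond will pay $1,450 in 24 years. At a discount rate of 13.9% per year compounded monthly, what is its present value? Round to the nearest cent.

$52.59

Periodic rate = 13.9%/12 = 0.0115833; 288 periods.
P = 1,450/(1 + 0.139/12)^288 ≈ 1,450/27.57272107 ≈ 52.5882.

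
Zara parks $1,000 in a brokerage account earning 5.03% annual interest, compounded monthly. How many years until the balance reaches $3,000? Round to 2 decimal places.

21.89 years

We need (1 + 0.00419167)^(12t) = 3, so 12t = ln 3 / ln 1.004192 ≈ 262.6433.
t ≈ 262.6433/12 = 21.8869 years.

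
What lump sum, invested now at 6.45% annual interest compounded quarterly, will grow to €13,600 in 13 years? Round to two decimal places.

Periodic rate = 6.45%/4 = 0.016125; 52 periods.
P = 13,600/(1 + 0.016125)^52 ≈ 13,600/2.2974766234 ≈ 5,919.5379.

€5,919.54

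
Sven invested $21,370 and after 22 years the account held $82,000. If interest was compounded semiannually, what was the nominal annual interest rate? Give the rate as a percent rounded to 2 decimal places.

(1 + r/2)^44 = 82,000/21,370 = 3.83715.
1 + r/2 = 3.83715^(1/44) ≈ 1.031034, so r/2 ≈ 0.0310339.
r ≈ 2·0.0310339 = 6.20678%.

6.21%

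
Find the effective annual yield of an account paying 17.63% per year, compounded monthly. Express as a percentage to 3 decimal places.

One year is 12 periods at 0.0146917 each: (1 + 0.0146917)^12 ≈ 1.191267.
EAR = 1.191267 − 1 ≈ 19.12670%.

19.127%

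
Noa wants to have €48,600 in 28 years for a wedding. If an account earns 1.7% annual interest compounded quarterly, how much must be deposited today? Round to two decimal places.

€30,223.87

Growth factor = (1 + 0.00425)^112 ≈ 1.6080002992.
P = 48,600/1.6080002992 ≈ 30,223.8750.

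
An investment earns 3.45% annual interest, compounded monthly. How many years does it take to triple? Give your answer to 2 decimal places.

(1 + 0.002875)^(12t) = 3.
12t = ln 3 / ln(1 + 0.002875) ≈ 1.0986/0.00287088 ≈ 382.6751.
t ≈ 31.8896.

31.89 years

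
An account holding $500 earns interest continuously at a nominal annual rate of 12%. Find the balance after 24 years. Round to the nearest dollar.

A = P·e^(rt) = 500·e^(0.12·24) = 500·e^2.88.
e^2.88 ≈ 17.81427318, so A ≈ 8,907.1366.

$8,907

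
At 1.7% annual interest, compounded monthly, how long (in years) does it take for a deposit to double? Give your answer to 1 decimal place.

40.8 years

(1 + 0.00141667)^(12t) = 2.
12t = ln 2 / ln(1 + 0.00141667) ≈ 0.69315/0.00141566 ≈ 489.6269.
t ≈ 40.8022.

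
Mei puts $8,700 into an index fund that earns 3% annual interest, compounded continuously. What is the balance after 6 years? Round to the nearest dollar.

A = P·e^(rt) = 8,700·e^(0.03·6) = 8,700·e^0.18.
e^0.18 ≈ 1.1972173631, so A ≈ 10,415.7911.

$10,416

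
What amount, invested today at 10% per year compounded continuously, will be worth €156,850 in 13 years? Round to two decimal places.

P = A·e^(−rt) = 156,850·e^(−1.3).
e^(−1.3) ≈ 0.272531793034, so P ≈ 42,746.6117.

€42,746.61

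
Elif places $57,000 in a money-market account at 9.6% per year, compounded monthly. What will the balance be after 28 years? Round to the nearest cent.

$829,112.85

Growth factor = (1 + 0.008)^336 ≈ 14.5458394187.
A ≈ 57,000 × 14.5458394187 ≈ 829,112.8469.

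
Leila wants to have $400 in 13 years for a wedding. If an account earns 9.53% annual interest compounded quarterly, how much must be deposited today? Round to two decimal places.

$117.58

Growth factor = (1 + 0.023825)^52 ≈ 3.40202862.
P = 400/3.40202862 ≈ 117.5769.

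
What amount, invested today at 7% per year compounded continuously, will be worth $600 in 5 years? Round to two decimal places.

P = A·e^(−rt) = 600·e^(−0.35).
e^(−0.35) ≈ 0.70468809, so P ≈ 422.8129.

$422.81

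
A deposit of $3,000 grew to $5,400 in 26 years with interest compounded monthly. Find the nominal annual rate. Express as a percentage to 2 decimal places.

2.26%

(1 + r/12)^312 = 5,400/3,000 = 1.8.
1 + r/12 = 1.8^(1/312) ≈ 1.001886, so r/12 ≈ 0.00188571.
r ≈ 12·0.00188571 = 2.26285%.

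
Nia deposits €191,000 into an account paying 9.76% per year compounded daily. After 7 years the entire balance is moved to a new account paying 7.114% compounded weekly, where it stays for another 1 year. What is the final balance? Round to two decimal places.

After 7 years at 9.76%: 191,000 × 1.9800234209 ≈ 378,184.4734.
Then 1 years at 7.114%: 378,184.4734 × 1.07367933618 ≈ 406,048.8543.

€406,048.85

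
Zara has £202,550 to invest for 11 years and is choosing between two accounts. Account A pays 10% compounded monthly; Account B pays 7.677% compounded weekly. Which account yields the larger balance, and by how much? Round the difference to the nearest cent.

Account A, by £134,737.95

Account A growth factor: (1 + 0.1/12)^132 ≈ 2.99050410906; balance ≈ 605,726.6073.
Account B growth factor: (1 + 0.07677/52)^572 ≈ 2.32529577927; balance ≈ 470,988.6601.
Account A is larger by 134,737.9472.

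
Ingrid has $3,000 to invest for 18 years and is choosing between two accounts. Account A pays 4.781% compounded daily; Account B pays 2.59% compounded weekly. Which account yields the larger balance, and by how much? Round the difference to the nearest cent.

Account A growth factor: (1 + 0.04781/365)^6570 ≈ 2.36439847; balance ≈ 7,093.1954.
Account B growth factor: (1 + 0.0259/52)^936 ≈ 1.593740767; balance ≈ 4,781.2223.
Account A is larger by 2,311.9731.

Account A, by $2,311.97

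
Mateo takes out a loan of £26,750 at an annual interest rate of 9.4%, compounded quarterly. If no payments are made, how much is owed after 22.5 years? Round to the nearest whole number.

£216,386

Growth factor = (1 + 0.0235)^90 ≈ 8.08921223139.
A ≈ 26,750 × 8.08921223139 ≈ 216,386.4272.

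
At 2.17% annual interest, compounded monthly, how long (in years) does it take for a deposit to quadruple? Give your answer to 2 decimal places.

(1 + 0.00180833)^(12t) = 4.
12t = ln 4 / ln(1 + 0.00180833) ≈ 1.3863/0.0018067 ≈ 767.3073.
t ≈ 63.9423.

63.94 years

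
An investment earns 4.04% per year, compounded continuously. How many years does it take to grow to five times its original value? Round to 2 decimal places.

e^(0.0404t) = 5, so 0.0404t = ln 5 ≈ 1.6094.
t ≈ 1.6094/0.0404 ≈ 39.8376.

39.84 years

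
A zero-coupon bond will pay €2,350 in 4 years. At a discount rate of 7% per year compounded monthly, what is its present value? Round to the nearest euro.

Growth factor = (1 + 0.07/12)^48 ≈ 1.322053878.
P = 2,350/1.322053878 ≈ 1,777.5372.

€1,778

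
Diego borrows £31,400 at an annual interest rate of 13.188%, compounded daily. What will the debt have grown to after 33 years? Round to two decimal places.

Growth factor = (1 + 0.13188/365)^12045 ≈ 77.5756787984.
A ≈ 31,400 × 77.5756787984 ≈ 2,435,876.3143.

£2,435,876.31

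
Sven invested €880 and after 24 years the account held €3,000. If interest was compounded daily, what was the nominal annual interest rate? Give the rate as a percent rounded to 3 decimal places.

5.111%

The 8760-period growth factor is 3,000/880 = 3.40909.
r/365 = 3.40909^(1/8760) − 1 ≈ 0.000140015, so r ≈ 365·0.000140015 = 5.11055%.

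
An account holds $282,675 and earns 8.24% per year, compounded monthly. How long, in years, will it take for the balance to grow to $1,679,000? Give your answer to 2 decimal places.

We need (1 + 0.00686667)^(12t) = 5.9397, so 12t = ln 5.9397 / ln 1.006867 ≈ 260.3543.
t ≈ 260.3543/12 = 21.6962 years.

21.70 years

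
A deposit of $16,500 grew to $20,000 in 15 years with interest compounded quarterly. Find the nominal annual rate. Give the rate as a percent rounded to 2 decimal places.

(1 + r/4)^60 = 20,000/16,500 = 1.21212.
1 + r/4 = 1.21212^(1/60) ≈ 1.003211, so r/4 ≈ 0.00321134.
r ≈ 4·0.00321134 = 1.28454%.

1.28%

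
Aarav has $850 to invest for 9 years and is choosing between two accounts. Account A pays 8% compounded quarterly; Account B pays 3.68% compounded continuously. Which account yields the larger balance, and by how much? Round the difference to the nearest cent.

A: (1 + 0.02)^36 ≈ 2.039887344, so 850 × 2.039887344 ≈ 1,733.9042.
B: e^(0.0368·9) = e^0.3312 ≈ 1.392638292, so 850 × 1.392638292 ≈ 1,183.7425.
Difference ≈ 550.1617 in favor of A.

Account A, by $550.16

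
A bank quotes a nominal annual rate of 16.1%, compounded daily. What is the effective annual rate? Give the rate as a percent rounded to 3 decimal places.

One year is 365 periods at 0.000441096 each: (1 + 0.000441096)^365 ≈ 1.174643.
EAR = 1.174643 − 1 ≈ 17.46433%.

17.464%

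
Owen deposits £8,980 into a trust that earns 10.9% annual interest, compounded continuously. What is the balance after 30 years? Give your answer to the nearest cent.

£236,275.83

A = P·e^(rt) = 8,980·e^(0.109·30) = 8,980·e^3.27.
e^3.27 ≈ 26.3113393433, so A ≈ 236,275.8273.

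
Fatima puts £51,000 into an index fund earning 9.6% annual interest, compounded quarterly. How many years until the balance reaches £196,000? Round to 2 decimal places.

(1 + 0.024)^(4t) = 196,000/51,000 = 3.8431.
4t·ln(1 + 0.024) = ln(3.8431); 4t = 1.3463/0.0237165 ≈ 56.7659.
t ≈ 14.1915 years.

14.19 years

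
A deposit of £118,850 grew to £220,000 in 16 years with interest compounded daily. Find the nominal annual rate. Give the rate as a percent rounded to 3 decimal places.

The 5840-period growth factor is 220,000/118,850 = 1.85107.
r/365 = 1.85107^(1/5840) − 1 ≈ 0.000105445, so r ≈ 365·0.000105445 = 3.84874%.

3.849%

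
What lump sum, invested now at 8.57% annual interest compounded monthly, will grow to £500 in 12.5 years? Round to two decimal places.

£171.94

Periodic rate = 8.57%/12 = 0.00714167; 150 periods.
P = 500/(1 + 0.0857/12)^150 ≈ 500/2.90793399 ≈ 171.9434.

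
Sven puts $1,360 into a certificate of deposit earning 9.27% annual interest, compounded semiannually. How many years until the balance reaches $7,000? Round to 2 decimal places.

18.08 years

(1 + 0.04635)^(2t) = 7,000/1,360 = 5.1471.
2t·ln(1 + 0.04635) = ln(5.1471); 2t = 1.6384/0.0453079 ≈ 36.1620.
t ≈ 18.0810 years.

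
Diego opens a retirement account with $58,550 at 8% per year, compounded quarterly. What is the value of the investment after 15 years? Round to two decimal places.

Growth factor = (1 + 0.02)^60 ≈ 3.28103078837.
A ≈ 58,550 × 3.28103078837 ≈ 192,104.3527.

$192,104.35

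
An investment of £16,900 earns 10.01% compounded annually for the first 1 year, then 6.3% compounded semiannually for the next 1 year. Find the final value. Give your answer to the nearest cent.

After 1 years at 10.01%: 16,900 × 1.1001 ≈ 18,591.6900.
Then 1 years at 6.3%: 18,591.6900 × 1.06399225 ≈ 19,781.4141.

£19,781.41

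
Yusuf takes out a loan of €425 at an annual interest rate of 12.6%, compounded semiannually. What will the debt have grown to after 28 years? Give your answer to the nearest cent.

€13,009.23

Periodic rate = 12.6%/2 = 0.063; periods = 2·28 = 56.
A = 425·(1 + 0.063)^56 ≈ 425·30.609963611 ≈ 13,009.2345.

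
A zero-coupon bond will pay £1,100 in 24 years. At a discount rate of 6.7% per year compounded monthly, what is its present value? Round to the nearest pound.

Periodic rate = 6.7%/12 = 0.00558333; 288 periods.
P = 1,100/(1 + 0.067/12)^288 ≈ 1,100/4.970535791 ≈ 221.3041.

£221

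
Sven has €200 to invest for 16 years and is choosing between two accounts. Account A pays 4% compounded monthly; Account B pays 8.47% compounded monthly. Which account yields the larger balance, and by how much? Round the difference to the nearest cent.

Account B, by €392.93

A: (1 + 0.04/12)^192 ≈ 1.89446352, so 200 × 1.89446352 ≈ 378.8927.
B: (1 + 0.0847/12)^192 ≈ 3.85912186, so 200 × 3.85912186 ≈ 771.8244.
Difference ≈ 392.9317 in favor of B.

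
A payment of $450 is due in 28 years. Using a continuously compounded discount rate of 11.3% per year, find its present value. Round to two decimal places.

$19.02

P = A·e^(−rt) = 450·e^(−3.164).
e^(−3.164) ≈ 0.0422563771, so P ≈ 19.0154.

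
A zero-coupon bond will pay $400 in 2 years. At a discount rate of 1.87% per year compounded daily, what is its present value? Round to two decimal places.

Growth factor = (1 + 0.0187/365)^730 ≈ 1.03810719.
P = 400/1.03810719 ≈ 385.3167.

$385.32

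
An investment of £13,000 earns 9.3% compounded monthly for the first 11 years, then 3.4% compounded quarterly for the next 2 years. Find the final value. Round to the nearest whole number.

£38,541

Phase 1: 13,000·(1 + 0.00775)^132 ≈ 36,017.5239.
Phase 2: 36,017.5239·(1 + 0.0085)^8 ≈ 38,540.8309.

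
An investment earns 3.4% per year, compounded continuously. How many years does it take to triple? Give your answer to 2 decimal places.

32.31 years

e^(0.034t) = 3, so 0.034t = ln 3 ≈ 1.0986.
t ≈ 1.0986/0.034 ≈ 32.3121.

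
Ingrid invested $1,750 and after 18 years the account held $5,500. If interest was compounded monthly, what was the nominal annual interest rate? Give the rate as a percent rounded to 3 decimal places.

6.379%

The 216-period growth factor is 5,500/1,750 = 3.14286.
r/12 = 3.14286^(1/216) − 1 ≈ 0.00531562, so r ≈ 12·0.00531562 = 6.37874%.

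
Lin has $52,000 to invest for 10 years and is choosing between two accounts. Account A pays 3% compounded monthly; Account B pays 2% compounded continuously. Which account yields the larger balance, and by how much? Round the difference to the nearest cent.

Account A growth factor: (1 + 0.0025)^120 ≈ 1.3493535472; balance ≈ 70,166.3845.
Account B growth factor: e^(0.02·10) = e^0.2 ≈ 1.2214027582; balance ≈ 63,512.9434.
Account A is larger by 6,653.4410.

Account A, by $6,653.44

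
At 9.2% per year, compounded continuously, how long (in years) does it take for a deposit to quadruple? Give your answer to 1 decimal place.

15.1 years

e^(0.092t) = 4, so 0.092t = ln 4 ≈ 1.3863.
t ≈ 1.3863/0.092 ≈ 15.0684.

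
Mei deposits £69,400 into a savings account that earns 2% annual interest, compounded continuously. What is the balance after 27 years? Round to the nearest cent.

£119,090.88

A = P·e^(rt) = 69,400·e^(0.02·27) = 69,400·e^0.54.
e^0.54 ≈ 1.71600686218, so A ≈ 119,090.8762.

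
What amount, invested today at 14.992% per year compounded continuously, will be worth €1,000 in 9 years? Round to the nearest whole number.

€259

P = A·e^(−rt) = 1,000·e^(−1.34928).
e^(−1.34928) ≈ 0.259426981, so P ≈ 259.4270.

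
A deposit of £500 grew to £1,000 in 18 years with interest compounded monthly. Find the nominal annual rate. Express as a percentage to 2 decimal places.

3.86%

The 216-period growth factor is 1,000/500 = 2.
r/12 = 2^(1/216) − 1 ≈ 0.00321417, so r ≈ 12·0.00321417 = 3.85700%.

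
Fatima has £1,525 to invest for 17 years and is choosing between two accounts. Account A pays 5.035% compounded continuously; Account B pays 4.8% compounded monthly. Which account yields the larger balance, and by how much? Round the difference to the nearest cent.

Account A, by £146.17

Account A growth factor: e^(0.05035·17) = e^0.85595 ≈ 2.353609248; balance ≈ 3,589.2541.
Account B growth factor: (1 + 0.004)^204 ≈ 2.257758121; balance ≈ 3,443.0811.
Account A is larger by 146.1730.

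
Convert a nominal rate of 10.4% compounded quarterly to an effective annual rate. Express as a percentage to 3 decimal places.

10.813%

EAR = (1 + 10.4%/4)^4 − 1 = (1 + 0.026)^4 − 1.
(1 + 0.026)^4 ≈ 1.108127, so EAR ≈ 10.81268%.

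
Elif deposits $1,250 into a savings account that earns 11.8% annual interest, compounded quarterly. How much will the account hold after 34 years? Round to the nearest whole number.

Periodic rate = 11.8%/4 = 0.0295; periods = 4·34 = 136.
A = 1,250·(1 + 0.0295)^136 ≈ 1,250·52.141525094 ≈ 65,176.9064.

$65,177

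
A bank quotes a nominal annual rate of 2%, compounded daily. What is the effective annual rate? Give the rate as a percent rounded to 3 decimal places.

2.020%

EAR = (1 + 2%/365)^365 − 1 = (1 + 0.0000547945)^365 − 1.
(1 + 0.0000547945)^365 ≈ 1.020201, so EAR ≈ 2.02008%.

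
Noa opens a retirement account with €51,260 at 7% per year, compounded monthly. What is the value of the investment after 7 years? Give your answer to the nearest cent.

Growth factor = (1 + 0.07/12)^84 ≈ 1.6299940541.
A ≈ 51,260 × 1.6299940541 ≈ 83,553.4952.

€83,553.50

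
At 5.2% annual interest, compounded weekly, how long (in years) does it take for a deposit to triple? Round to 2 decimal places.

21.14 years

(1 + 0.001)^(52t) = 3.
52t = ln 3 / ln(1 + 0.001) ≈ 1.0986/0.0009995 ≈ 1099.1615.
t ≈ 21.1377.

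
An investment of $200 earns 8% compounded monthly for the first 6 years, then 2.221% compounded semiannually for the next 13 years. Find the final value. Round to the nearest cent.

$430.03

After 6 years at 8%: 200 × 1.61350217 ≈ 322.7004.
Then 13 years at 2.221%: 322.7004 × 1.3326089 ≈ 430.0335.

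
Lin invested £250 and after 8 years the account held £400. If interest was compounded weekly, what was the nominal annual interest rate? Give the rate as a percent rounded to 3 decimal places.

5.878%

(1 + r/52)^416 = 400/250 = 1.6.
1 + r/52 = 1.6^(1/416) ≈ 1.00113, so r/52 ≈ 0.00113045.
r ≈ 52·0.00113045 = 5.87837%.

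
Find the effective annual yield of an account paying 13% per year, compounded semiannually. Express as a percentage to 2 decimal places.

One year is 2 periods at 0.065 each: (1 + 0.065)^2 ≈ 1.134225.
EAR = 1.134225 − 1 ≈ 13.42250%.

13.42%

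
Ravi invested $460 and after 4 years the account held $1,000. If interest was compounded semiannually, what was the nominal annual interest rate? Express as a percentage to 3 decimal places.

20.387%

(1 + r/2)^8 = 1,000/460 = 2.17391.
1 + r/2 = 2.17391^(1/8) ≈ 1.101933, so r/2 ≈ 0.101933.
r ≈ 2·0.101933 = 20.38664%.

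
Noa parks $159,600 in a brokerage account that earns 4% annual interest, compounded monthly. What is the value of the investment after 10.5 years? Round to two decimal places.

Growth factor = (1 + 0.04/12)^126 ≈ 1.52089891527.
A ≈ 159,600 × 1.52089891527 ≈ 242,735.4669.

$242,735.47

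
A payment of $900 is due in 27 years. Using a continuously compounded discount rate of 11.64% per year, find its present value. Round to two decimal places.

P = A·e^(−rt) = 900·e^(−3.1428).
e^(−3.1428) ≈ 0.0431617756, so P ≈ 38.8456.

$38.85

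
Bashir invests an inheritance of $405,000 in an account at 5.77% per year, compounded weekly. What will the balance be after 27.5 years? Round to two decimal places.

$1,977,833.59

Growth factor = (1 + 0.0577/52)^1430 ≈ 4.883539720958.
A ≈ 405,000 × 4.883539720958 ≈ 1,977,833.5870.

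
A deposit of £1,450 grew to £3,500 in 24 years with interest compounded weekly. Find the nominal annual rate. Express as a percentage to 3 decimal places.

3.673%

(1 + r/52)^1248 = 3,500/1,450 = 2.41379.
1 + r/52 = 2.41379^(1/1248) ≈ 1.000706, so r/52 ≈ 0.000706339.
r ≈ 52·0.000706339 = 3.67296%.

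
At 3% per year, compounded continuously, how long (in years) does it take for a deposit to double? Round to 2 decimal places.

e^(0.03t) = 2, so 0.03t = ln 2 ≈ 0.69315.
t ≈ 0.69315/0.03 ≈ 23.1049.

23.10 years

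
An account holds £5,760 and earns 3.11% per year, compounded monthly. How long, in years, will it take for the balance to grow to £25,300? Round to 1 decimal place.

(1 + 0.00259167)^(12t) = 25,300/5,760 = 4.3924.
12t·ln(1 + 0.00259167) = ln(4.3924); 12t = 1.4799/0.00258831 ≈ 571.7494.
t ≈ 47.6458 years.

47.6 years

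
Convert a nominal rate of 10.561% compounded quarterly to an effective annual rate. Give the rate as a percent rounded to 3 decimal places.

10.987%

One year is 4 periods at 0.0264025 each: (1 + 0.0264025)^4 ≈ 1.109867.
EAR = 1.109867 − 1 ≈ 10.98667%.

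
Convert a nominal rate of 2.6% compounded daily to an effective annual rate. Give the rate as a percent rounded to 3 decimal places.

2.634%

One year is 365 periods at 0.0000712329 each: (1 + 0.0000712329)^365 ≈ 1.02634.
EAR = 1.02634 − 1 ≈ 2.63400%.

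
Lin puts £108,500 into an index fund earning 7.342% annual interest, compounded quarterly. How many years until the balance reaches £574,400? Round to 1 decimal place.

22.9 years

(1 + 0.018355)^(4t) = 574,400/108,500 = 5.294.
4t·ln(1 + 0.018355) = ln(5.294); 4t = 1.6666/0.0181886 ≈ 91.6276.
t ≈ 22.9069 years.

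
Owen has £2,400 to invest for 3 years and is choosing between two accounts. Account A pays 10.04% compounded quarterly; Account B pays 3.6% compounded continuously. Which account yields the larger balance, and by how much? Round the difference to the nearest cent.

Account A growth factor: (1 + 0.0251)^12 ≈ 1.346464173; balance ≈ 3,231.5140.
Account B growth factor: e^(0.036·3) = e^0.108 ≈ 1.114047745; balance ≈ 2,673.7146.
Account A is larger by 557.7994.

Account A, by £557.80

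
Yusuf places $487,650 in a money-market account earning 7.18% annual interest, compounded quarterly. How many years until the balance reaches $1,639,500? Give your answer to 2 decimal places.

17.04 years

We need (1 + 0.01795)^(4t) = 3.362, so 4t = ln 3.362 / ln 1.01795 ≈ 68.1559.
t ≈ 68.1559/4 = 17.0390 years.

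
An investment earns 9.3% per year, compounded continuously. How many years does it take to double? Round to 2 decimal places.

7.45 years

e^(0.093t) = 2, so 0.093t = ln 2 ≈ 0.69315.
t ≈ 0.69315/0.093 ≈ 7.4532.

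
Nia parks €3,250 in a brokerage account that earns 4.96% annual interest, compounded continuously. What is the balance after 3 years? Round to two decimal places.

€3,771.43

A = P·e^(rt) = 3,250·e^(0.0496·3) = 3,250·e^0.1488.
e^0.1488 ≈ 1.160440878, so A ≈ 3,771.4329.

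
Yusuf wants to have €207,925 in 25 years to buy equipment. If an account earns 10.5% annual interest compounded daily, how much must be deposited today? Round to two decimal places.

Growth factor = (1 + 0.105/365)^9125 ≈ 13.7993639967.
P = 207,925/13.7993639967 ≈ 15,067.7234.

€15,067.72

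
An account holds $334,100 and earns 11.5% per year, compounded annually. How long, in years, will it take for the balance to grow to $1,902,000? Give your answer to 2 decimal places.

15.98 years

We need (1 + 0.115)^t = 5.6929, so t = ln 5.6929 / ln 1.115 ≈ 15.9775.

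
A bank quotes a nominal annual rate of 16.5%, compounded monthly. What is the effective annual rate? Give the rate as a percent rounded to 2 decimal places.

EAR = (1 + 16.5%/12)^12 − 1 = (1 + 0.01375)^12 − 1.
(1 + 0.01375)^12 ≈ 1.178068, so EAR ≈ 17.80681%.

17.81%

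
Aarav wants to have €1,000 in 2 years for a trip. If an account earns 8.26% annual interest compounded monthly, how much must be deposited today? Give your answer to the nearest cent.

Growth factor = (1 + 0.0826/12)^24 ≈ 1.17896158.
P = 1,000/1.17896158 ≈ 848.2041.

€848.20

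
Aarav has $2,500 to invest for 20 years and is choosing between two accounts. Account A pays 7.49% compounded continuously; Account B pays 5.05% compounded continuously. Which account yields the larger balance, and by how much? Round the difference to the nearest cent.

Account A growth factor: e^(0.0749·20) = e^1.498 ≈ 4.4727346496; balance ≈ 11,181.8366.
Account B growth factor: e^(0.0505·20) = e^1.01 ≈ 2.745601015; balance ≈ 6,864.0025.
Account A is larger by 4,317.8341.

Account A, by $4,317.83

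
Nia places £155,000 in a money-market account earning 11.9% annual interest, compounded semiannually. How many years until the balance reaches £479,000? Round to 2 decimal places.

(1 + 0.0595)^(2t) = 479,000/155,000 = 3.0903.
2t·ln(1 + 0.0595) = ln(3.0903); 2t = 1.1283/0.0577971 ≈ 19.5213.
t ≈ 9.7607 years.

9.76 years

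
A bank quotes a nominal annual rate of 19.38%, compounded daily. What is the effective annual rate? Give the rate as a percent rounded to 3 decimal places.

EAR = (1 + 19.38%/365)^365 − 1 = (1 + 0.000530959)^365 − 1.
(1 + 0.000530959)^365 ≈ 1.213791, so EAR ≈ 21.37911%.

21.379%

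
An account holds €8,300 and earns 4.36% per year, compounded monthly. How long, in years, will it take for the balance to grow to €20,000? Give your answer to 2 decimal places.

(1 + 0.00363333)^(12t) = 20,000/8,300 = 2.4096.
12t·ln(1 + 0.00363333) = ln(2.4096); 12t = 0.87948/0.00362675 ≈ 242.4973.
t ≈ 20.2081 years.

20.21 years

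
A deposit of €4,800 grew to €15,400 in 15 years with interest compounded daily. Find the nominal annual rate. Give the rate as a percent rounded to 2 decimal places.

7.77%

(1 + r/365)^5475 = 15,400/4,800 = 3.20833.
1 + r/365 = 3.20833^(1/5475) ≈ 1.000213, so r/365 ≈ 0.000212945.
r ≈ 365·0.000212945 = 7.77250%.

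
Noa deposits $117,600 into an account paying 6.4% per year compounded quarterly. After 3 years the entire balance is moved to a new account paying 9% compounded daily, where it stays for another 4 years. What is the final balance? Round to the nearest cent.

$203,919.41

Phase 1: 117,600·(1 + 0.016)^12 ≈ 142,276.0558.
Phase 2: 142,276.0558·(1 + 0.09/365)^1460 ≈ 203,919.4064.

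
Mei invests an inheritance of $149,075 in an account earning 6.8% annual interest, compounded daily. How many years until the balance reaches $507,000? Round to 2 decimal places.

18.00 years

We need (1 + 0.000186301)^(365t) = 3.401, so 365t = ln 3.401 / ln 1.000186 ≈ 6570.9420.
t ≈ 6570.9420/365 = 18.0026 years.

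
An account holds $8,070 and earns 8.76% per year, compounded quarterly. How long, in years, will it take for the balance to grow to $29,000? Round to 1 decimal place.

14.8 years

(1 + 0.0219)^(4t) = 29,000/8,070 = 3.5936.
4t·ln(1 + 0.0219) = ln(3.5936); 4t = 1.2791/0.0216636 ≈ 59.0456.
t ≈ 14.7614 years.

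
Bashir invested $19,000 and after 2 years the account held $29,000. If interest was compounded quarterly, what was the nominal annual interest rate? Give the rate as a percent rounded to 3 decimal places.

(1 + r/4)^8 = 29,000/19,000 = 1.52632.
1 + r/4 = 1.52632^(1/8) ≈ 1.054279, so r/4 ≈ 0.054279.
r ≈ 4·0.054279 = 21.71159%.

21.712%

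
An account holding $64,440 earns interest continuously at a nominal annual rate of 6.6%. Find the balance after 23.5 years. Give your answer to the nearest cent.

A = P·e^(rt) = 64,440·e^(0.066·23.5) = 64,440·e^1.551.
e^1.551 ≈ 4.71618400929, so A ≈ 303,910.8976.

$303,910.90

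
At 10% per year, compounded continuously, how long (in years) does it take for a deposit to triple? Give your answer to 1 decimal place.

11.0 years

e^(0.1t) = 3, so 0.1t = ln 3 ≈ 1.0986.
t ≈ 1.0986/0.1 ≈ 10.9861.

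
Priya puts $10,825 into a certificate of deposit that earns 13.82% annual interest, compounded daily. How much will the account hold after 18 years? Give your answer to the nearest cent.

Periodic rate = 13.82%/365 = 0.00037863; periods = 365·18 = 6570.
A = 10,825·(1 + 0.1382/365)^6570 ≈ 10,825·12.0267000064 ≈ 130,189.0276.

$130,189.03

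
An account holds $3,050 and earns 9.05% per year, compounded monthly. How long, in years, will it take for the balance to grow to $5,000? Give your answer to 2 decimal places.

(1 + 0.00754167)^(12t) = 5,000/3,050 = 1.6393.
12t·ln(1 + 0.00754167) = ln(1.6393); 12t = 0.4943/0.00751337 ≈ 65.7889.
t ≈ 5.4824 years.

5.48 years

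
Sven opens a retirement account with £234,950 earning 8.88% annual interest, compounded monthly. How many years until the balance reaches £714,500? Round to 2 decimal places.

12.57 years

We need (1 + 0.0074)^(12t) = 3.0411, so 12t = ln 3.0411 / ln 1.0074 ≈ 150.8541.
t ≈ 150.8541/12 = 12.5712 years.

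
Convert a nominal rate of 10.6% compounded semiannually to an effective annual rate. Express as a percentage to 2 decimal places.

10.88%

One year is 2 periods at 0.053 each: (1 + 0.053)^2 ≈ 1.108809.
EAR = 1.108809 − 1 ≈ 10.88090%.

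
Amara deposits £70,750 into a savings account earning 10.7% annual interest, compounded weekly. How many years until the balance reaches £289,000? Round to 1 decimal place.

13.2 years

We need (1 + 0.00205769)^(52t) = 4.0848, so 52t = ln 4.0848 / ln 1.002058 ≈ 684.6123.
t ≈ 684.6123/52 = 13.1656 years.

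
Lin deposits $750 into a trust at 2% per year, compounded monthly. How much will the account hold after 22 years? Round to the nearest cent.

Growth factor = (1 + 0.02/12)^264 ≈ 1.552138628.
A ≈ 750 × 1.552138628 ≈ 1,164.1040.

$1,164.10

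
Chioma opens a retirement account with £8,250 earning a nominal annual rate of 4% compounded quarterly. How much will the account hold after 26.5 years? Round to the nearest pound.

£23,688

Growth factor = (1 + 0.01)^106 ≈ 2.8712143836.
A ≈ 8,250 × 2.8712143836 ≈ 23,687.5187.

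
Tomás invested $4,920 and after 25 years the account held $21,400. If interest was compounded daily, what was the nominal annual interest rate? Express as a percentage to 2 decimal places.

5.88%

The 9125-period growth factor is 21,400/4,920 = 4.34959.
r/365 = 4.34959^(1/9125) − 1 ≈ 0.000161118, so r ≈ 365·0.000161118 = 5.88080%.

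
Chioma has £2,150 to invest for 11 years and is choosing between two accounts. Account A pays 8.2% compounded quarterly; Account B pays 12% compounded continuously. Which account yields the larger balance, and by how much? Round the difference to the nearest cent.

Account A growth factor: (1 + 0.0205)^44 ≈ 2.442150354; balance ≈ 5,250.6233.
Account B growth factor: e^(0.12·11) = e^1.32 ≈ 3.743421377; balance ≈ 8,048.3560.
Account B is larger by 2,797.7327.

Account B, by £2,797.73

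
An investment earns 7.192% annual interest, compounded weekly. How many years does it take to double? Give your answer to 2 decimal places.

9.64 years

(1 + 0.00138308)^(52t) = 2.
52t = ln 2 / ln(1 + 0.00138308) ≈ 0.69315/0.00138212 ≈ 501.5096.
t ≈ 9.6444.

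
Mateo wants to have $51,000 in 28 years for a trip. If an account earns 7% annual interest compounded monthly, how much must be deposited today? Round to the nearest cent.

Periodic rate = 7%/12 = 0.00583333; 336 periods.
P = 51,000/(1 + 0.07/12)^336 ≈ 51,000/7.0590146093 ≈ 7,224.8044.

$7,224.80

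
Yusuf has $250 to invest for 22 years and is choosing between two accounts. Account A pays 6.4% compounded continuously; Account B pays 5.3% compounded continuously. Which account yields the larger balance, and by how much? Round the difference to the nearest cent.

Account A growth factor: e^(0.064·22) = e^1.408 ≈ 4.08777168; balance ≈ 1,021.9429.
Account B growth factor: e^(0.053·22) = e^1.166 ≈ 3.20913041; balance ≈ 802.2826.
Account A is larger by 219.6603.

Account A, by $219.66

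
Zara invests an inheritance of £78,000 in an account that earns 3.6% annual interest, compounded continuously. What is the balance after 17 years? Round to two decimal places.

£143,841.04

A = P·e^(rt) = 78,000·e^(0.036·17) = 78,000·e^0.612.
e^0.612 ≈ 1.8441159449, so A ≈ 143,841.0437.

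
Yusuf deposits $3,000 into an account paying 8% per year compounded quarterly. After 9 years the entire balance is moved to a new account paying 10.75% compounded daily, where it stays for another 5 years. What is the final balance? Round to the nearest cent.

After 9 years at 8%: 3,000 × 2.0398873437 ≈ 6,119.6620.
Then 5 years at 10.75%: 6,119.6620 × 1.7115867481 ≈ 10,474.3324.

$10,474.33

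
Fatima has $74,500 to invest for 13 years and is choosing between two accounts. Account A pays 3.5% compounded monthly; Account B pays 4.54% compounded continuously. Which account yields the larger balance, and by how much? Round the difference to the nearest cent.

Account B, by $17,076.84

A: (1 + 0.035/12)^156 ≈ 1.57512990106, so 74,500 × 1.57512990106 ≈ 117,347.1776.
B: e^(0.0454·13) = e^0.5902 ≈ 1.80434924916, so 74,500 × 1.80434924916 ≈ 134,424.0191.
Difference ≈ 17,076.8414 in favor of B.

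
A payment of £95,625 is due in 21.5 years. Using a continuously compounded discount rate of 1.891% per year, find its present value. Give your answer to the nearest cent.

P = A·e^(−rt) = 95,625·e^(−0.406565).
e^(−0.406565) ≈ 0.66593380851, so P ≈ 63,679.9204.

£63,679.92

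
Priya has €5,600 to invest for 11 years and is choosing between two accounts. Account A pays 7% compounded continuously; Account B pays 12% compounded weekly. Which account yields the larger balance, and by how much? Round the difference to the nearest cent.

A: e^(0.07·11) = e^0.77 ≈ 2.1597662538, so 5,600 × 2.1597662538 ≈ 12,094.6910.
B: (1 + 0.12/52)^572 ≈ 3.7377329414, so 5,600 × 3.7377329414 ≈ 20,931.3045.
Difference ≈ 8,836.6135 in favor of B.

Account B, by €8,836.61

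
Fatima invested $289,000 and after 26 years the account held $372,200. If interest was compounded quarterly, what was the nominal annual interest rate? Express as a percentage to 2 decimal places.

The 104-period growth factor is 372,200/289,000 = 1.28789.
r/4 = 1.28789^(1/104) − 1 ≈ 0.0024357, so r ≈ 4·0.0024357 = 0.97428%.

0.97%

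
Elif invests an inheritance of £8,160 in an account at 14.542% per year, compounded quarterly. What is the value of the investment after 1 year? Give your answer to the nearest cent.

Growth factor = (1 + 0.036355)^4 ≈ 1.153544063.
A ≈ 8,160 × 1.153544063 ≈ 9,412.9196.

£9,412.92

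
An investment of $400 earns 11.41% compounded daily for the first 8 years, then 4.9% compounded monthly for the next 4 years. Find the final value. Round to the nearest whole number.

Phase 1: 400·(1 + 0.1141/365)^2920 ≈ 996.3732.
Phase 2: 996.3732·(1 + 0.049/12)^48 ≈ 1,211.6312.

$1,212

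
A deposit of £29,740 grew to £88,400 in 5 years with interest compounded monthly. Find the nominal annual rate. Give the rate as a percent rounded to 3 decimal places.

21.987%

The 60-period growth factor is 88,400/29,740 = 2.97243.
r/12 = 2.97243^(1/60) − 1 ≈ 0.0183221, so r ≈ 12·0.0183221 = 21.98657%.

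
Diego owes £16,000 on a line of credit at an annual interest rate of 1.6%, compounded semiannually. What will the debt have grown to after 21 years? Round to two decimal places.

£22,359.51

Growth factor = (1 + 0.008)^42 ≈ 1.3974695337.
A ≈ 16,000 × 1.3974695337 ≈ 22,359.5125.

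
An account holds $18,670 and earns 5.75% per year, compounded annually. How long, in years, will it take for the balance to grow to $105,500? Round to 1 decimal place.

31.0 years

(1 + 0.0575)^t = 105,500/18,670 = 5.6508.
t·ln(1 + 0.0575) = ln(5.6508); t = 1.7318/0.0559076 ≈ 30.9760.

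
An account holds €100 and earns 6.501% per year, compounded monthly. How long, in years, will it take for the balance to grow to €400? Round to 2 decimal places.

21.38 years

We need (1 + 0.0054175)^(12t) = 4, so 12t = ln 4 / ln 1.005418 ≈ 256.5844.
t ≈ 256.5844/12 = 21.3820 years.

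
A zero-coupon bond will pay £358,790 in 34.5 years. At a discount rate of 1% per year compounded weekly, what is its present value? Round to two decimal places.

£254,110.81

Growth factor = (1 + 0.01/52)^1794 ≈ 1.4119430864.
P = 358,790/1.4119430864 ≈ 254,110.8090.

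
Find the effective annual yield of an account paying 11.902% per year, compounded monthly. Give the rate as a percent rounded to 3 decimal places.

12.573%

One year is 12 periods at 0.00991833 each: (1 + 0.00991833)^12 ≈ 1.125732.
EAR = 1.125732 − 1 ≈ 12.57322%.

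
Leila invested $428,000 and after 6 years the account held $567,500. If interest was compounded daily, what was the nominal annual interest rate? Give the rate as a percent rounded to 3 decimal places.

The 2190-period growth factor is 567,500/428,000 = 1.32593.
r/365 = 1.32593^(1/2190) − 1 ≈ 0.000128829, so r ≈ 365·0.000128829 = 4.70226%.

4.702%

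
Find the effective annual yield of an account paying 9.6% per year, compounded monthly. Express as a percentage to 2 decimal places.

10.03%

One year is 12 periods at 0.008 each: (1 + 0.008)^12 ≈ 1.100339.
EAR = 1.100339 − 1 ≈ 10.03387%.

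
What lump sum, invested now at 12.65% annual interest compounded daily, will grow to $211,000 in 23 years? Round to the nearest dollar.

$11,506

Periodic rate = 12.65%/365 = 0.000346575; 8395 periods.
P = 211,000/(1 + 0.1265/365)^8395 ≈ 211,000/18.3383764161 ≈ 11,505.9259.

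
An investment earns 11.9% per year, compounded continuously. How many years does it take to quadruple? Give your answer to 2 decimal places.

11.65 years

e^(0.119t) = 4, so 0.119t = ln 4 ≈ 1.3863.
t ≈ 1.3863/0.119 ≈ 11.6495.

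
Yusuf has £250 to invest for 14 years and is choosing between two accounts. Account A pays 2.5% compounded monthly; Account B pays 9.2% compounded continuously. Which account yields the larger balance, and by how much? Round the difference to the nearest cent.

Account B, by £551.74

A: (1 + 0.025/12)^168 ≈ 1.41855099, so 250 × 1.41855099 ≈ 354.6377.
B: e^(0.092·14) = e^1.288 ≈ 3.62552824, so 250 × 3.62552824 ≈ 906.3821.
Difference ≈ 551.7443 in favor of B.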